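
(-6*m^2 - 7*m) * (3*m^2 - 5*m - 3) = -18*m^4 + 9*m^3 + 53*m^2 + 21*m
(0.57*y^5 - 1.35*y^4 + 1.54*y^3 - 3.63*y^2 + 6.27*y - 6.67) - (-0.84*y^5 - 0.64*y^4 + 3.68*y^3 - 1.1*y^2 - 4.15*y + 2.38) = 1.41*y^5 - 0.71*y^4 - 2.14*y^3 - 2.53*y^2 + 10.42*y - 9.05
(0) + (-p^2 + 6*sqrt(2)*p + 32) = -p^2 + 6*sqrt(2)*p + 32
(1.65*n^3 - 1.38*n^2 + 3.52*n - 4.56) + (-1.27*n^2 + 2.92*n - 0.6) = 1.65*n^3 - 2.65*n^2 + 6.44*n - 5.16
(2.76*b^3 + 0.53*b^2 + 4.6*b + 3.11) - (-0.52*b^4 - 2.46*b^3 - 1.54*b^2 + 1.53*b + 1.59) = 0.52*b^4 + 5.22*b^3 + 2.07*b^2 + 3.07*b + 1.52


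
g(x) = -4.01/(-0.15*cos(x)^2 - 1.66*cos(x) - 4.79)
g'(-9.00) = -0.20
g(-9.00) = 1.18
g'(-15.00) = -0.29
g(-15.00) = 1.11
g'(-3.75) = 0.26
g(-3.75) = 1.14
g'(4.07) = -0.32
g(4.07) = 1.04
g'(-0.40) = -0.07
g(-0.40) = 0.62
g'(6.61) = 0.06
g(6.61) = 0.62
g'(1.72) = 0.31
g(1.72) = 0.88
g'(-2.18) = -0.32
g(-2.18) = 1.03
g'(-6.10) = 0.03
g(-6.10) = 0.61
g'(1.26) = 0.24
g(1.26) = 0.75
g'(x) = -4.01*(-0.3*sin(x)*cos(x) - 1.66*sin(x))/(-0.15*cos(x)^2 - 1.66*cos(x) - 4.79)^2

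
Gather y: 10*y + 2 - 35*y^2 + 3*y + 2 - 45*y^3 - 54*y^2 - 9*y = -45*y^3 - 89*y^2 + 4*y + 4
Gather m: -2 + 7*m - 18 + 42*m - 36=49*m - 56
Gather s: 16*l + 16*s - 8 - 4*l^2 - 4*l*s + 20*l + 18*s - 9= -4*l^2 + 36*l + s*(34 - 4*l) - 17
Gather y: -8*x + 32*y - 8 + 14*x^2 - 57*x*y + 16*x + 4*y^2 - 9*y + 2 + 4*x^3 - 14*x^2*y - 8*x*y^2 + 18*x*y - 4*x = 4*x^3 + 14*x^2 + 4*x + y^2*(4 - 8*x) + y*(-14*x^2 - 39*x + 23) - 6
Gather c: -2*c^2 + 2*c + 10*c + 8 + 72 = -2*c^2 + 12*c + 80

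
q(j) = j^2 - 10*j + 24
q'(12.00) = 14.00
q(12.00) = 48.00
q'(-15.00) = -40.00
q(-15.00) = 399.00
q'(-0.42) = -10.84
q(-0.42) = 28.38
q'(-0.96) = -11.92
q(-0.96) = 34.52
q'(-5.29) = -20.58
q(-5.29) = 104.88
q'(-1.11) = -12.22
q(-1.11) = 36.33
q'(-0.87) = -11.74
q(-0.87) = 33.46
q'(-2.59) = -15.18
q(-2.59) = 56.61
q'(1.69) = -6.62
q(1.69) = 9.96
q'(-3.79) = -17.58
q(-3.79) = 76.26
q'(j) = 2*j - 10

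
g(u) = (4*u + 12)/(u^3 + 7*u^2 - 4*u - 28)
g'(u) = (4*u + 12)*(-3*u^2 - 14*u + 4)/(u^3 + 7*u^2 - 4*u - 28)^2 + 4/(u^3 + 7*u^2 - 4*u - 28)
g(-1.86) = -1.64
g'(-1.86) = 10.18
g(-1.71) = -0.91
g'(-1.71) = 2.35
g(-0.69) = -0.42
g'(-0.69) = 0.05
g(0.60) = -0.52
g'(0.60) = -0.25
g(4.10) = 0.20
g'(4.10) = -0.12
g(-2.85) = 0.04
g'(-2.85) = 0.27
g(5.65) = 0.10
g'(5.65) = -0.04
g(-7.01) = 35.53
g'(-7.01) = 3555.56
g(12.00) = 0.02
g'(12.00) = 0.00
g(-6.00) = -0.38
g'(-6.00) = 0.36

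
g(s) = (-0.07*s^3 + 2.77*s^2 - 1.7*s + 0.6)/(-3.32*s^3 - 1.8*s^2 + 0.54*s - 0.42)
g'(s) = (-0.21*s^2 + 5.54*s - 1.7)/(-3.32*s^3 - 1.8*s^2 + 0.54*s - 0.42) + (9.96*s^2 + 3.6*s - 0.54)*(-0.07*s^3 + 2.77*s^2 - 1.7*s + 0.6)/(-3.32*s^3 - 1.8*s^2 + 0.54*s - 0.42)^2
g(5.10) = -0.11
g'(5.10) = 0.02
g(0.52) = -0.42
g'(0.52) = 0.51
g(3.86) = -0.14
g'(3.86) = 0.03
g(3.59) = -0.15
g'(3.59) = 0.04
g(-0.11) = -1.65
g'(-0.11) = 1.94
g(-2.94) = 0.47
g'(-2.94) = 0.23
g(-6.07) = 0.19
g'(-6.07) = 0.03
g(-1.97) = 0.90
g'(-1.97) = 0.86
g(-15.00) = 0.08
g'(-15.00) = 0.00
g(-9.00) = 0.13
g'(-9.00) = 0.01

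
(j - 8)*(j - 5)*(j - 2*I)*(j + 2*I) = j^4 - 13*j^3 + 44*j^2 - 52*j + 160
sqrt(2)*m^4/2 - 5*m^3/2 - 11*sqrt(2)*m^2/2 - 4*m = m*(m - 4*sqrt(2))*(m + sqrt(2))*(sqrt(2)*m/2 + 1/2)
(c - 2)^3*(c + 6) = c^4 - 24*c^2 + 64*c - 48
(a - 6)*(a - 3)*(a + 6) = a^3 - 3*a^2 - 36*a + 108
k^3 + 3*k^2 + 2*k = k*(k + 1)*(k + 2)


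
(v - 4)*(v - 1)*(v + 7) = v^3 + 2*v^2 - 31*v + 28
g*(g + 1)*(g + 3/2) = g^3 + 5*g^2/2 + 3*g/2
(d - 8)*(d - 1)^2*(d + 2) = d^4 - 8*d^3 - 3*d^2 + 26*d - 16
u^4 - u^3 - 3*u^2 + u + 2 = (u - 2)*(u - 1)*(u + 1)^2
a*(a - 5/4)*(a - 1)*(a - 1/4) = a^4 - 5*a^3/2 + 29*a^2/16 - 5*a/16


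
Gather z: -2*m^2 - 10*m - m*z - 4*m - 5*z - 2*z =-2*m^2 - 14*m + z*(-m - 7)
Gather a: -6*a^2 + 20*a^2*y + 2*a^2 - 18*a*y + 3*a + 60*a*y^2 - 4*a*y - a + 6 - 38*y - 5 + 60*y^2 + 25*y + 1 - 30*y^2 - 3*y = a^2*(20*y - 4) + a*(60*y^2 - 22*y + 2) + 30*y^2 - 16*y + 2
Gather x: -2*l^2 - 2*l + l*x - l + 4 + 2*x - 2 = -2*l^2 - 3*l + x*(l + 2) + 2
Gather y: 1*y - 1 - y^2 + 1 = -y^2 + y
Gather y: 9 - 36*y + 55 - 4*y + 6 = 70 - 40*y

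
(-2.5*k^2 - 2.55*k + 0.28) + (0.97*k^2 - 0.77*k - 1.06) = -1.53*k^2 - 3.32*k - 0.78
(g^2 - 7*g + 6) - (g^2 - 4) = 10 - 7*g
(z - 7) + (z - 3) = 2*z - 10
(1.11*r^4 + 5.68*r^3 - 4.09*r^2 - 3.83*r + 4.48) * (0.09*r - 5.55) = 0.0999*r^5 - 5.6493*r^4 - 31.8921*r^3 + 22.3548*r^2 + 21.6597*r - 24.864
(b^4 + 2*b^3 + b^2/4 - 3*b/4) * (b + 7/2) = b^5 + 11*b^4/2 + 29*b^3/4 + b^2/8 - 21*b/8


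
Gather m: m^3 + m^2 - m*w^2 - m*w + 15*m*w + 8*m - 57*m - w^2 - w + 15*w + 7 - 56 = m^3 + m^2 + m*(-w^2 + 14*w - 49) - w^2 + 14*w - 49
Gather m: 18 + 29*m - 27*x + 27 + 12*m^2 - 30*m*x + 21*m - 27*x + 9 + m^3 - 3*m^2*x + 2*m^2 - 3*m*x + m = m^3 + m^2*(14 - 3*x) + m*(51 - 33*x) - 54*x + 54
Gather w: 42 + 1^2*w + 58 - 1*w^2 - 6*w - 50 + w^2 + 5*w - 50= 0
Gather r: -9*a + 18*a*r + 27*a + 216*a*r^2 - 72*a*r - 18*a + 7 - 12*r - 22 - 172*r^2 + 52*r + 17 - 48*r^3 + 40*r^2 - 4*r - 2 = -48*r^3 + r^2*(216*a - 132) + r*(36 - 54*a)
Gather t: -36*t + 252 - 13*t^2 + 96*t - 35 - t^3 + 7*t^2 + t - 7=-t^3 - 6*t^2 + 61*t + 210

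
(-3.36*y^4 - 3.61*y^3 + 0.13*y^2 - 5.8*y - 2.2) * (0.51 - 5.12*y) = 17.2032*y^5 + 16.7696*y^4 - 2.5067*y^3 + 29.7623*y^2 + 8.306*y - 1.122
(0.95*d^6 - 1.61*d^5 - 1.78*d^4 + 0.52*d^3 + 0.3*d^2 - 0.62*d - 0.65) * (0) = 0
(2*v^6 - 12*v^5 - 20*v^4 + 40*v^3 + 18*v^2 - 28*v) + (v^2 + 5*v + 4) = 2*v^6 - 12*v^5 - 20*v^4 + 40*v^3 + 19*v^2 - 23*v + 4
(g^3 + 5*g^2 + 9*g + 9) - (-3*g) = g^3 + 5*g^2 + 12*g + 9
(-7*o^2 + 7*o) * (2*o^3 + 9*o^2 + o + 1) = -14*o^5 - 49*o^4 + 56*o^3 + 7*o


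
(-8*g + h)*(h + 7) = -8*g*h - 56*g + h^2 + 7*h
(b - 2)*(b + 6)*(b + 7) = b^3 + 11*b^2 + 16*b - 84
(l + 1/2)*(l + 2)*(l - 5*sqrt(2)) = l^3 - 5*sqrt(2)*l^2 + 5*l^2/2 - 25*sqrt(2)*l/2 + l - 5*sqrt(2)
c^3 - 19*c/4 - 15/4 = (c - 5/2)*(c + 1)*(c + 3/2)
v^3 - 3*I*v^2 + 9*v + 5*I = (v - 5*I)*(v + I)^2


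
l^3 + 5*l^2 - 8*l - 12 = (l - 2)*(l + 1)*(l + 6)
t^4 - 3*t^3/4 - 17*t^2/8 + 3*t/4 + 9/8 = (t - 3/2)*(t - 1)*(t + 3/4)*(t + 1)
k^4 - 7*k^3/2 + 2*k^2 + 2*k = k*(k - 2)^2*(k + 1/2)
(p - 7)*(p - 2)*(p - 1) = p^3 - 10*p^2 + 23*p - 14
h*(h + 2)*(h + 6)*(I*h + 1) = I*h^4 + h^3 + 8*I*h^3 + 8*h^2 + 12*I*h^2 + 12*h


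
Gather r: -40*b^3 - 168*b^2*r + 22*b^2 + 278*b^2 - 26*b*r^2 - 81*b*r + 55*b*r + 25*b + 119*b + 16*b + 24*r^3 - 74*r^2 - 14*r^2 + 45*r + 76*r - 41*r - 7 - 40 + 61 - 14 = -40*b^3 + 300*b^2 + 160*b + 24*r^3 + r^2*(-26*b - 88) + r*(-168*b^2 - 26*b + 80)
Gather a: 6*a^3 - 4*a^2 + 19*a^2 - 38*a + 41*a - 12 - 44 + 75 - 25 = 6*a^3 + 15*a^2 + 3*a - 6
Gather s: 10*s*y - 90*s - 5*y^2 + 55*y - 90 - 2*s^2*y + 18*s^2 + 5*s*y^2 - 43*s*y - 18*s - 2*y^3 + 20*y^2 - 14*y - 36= s^2*(18 - 2*y) + s*(5*y^2 - 33*y - 108) - 2*y^3 + 15*y^2 + 41*y - 126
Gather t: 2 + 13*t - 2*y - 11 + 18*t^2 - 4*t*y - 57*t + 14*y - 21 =18*t^2 + t*(-4*y - 44) + 12*y - 30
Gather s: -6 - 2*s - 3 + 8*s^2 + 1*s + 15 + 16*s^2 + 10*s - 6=24*s^2 + 9*s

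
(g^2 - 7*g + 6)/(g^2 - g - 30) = (g - 1)/(g + 5)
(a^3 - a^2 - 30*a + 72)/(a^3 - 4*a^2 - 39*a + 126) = (a - 4)/(a - 7)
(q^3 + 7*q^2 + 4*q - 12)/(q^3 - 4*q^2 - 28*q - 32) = (q^2 + 5*q - 6)/(q^2 - 6*q - 16)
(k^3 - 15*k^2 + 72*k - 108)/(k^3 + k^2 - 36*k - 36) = (k^2 - 9*k + 18)/(k^2 + 7*k + 6)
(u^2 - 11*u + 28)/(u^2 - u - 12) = (u - 7)/(u + 3)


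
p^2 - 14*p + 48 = (p - 8)*(p - 6)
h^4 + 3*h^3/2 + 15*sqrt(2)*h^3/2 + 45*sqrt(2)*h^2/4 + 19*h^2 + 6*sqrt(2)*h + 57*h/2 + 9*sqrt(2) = (h + 3/2)*(h + sqrt(2)/2)*(h + sqrt(2))*(h + 6*sqrt(2))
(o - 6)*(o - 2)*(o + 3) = o^3 - 5*o^2 - 12*o + 36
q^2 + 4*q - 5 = (q - 1)*(q + 5)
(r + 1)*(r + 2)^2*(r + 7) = r^4 + 12*r^3 + 43*r^2 + 60*r + 28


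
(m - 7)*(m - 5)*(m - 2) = m^3 - 14*m^2 + 59*m - 70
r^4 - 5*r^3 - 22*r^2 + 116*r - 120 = (r - 6)*(r - 2)^2*(r + 5)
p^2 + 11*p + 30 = (p + 5)*(p + 6)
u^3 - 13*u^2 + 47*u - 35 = (u - 7)*(u - 5)*(u - 1)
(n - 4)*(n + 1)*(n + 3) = n^3 - 13*n - 12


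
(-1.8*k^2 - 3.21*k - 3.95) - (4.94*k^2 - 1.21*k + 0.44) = -6.74*k^2 - 2.0*k - 4.39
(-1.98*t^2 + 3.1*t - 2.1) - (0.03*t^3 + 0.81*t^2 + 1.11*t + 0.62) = -0.03*t^3 - 2.79*t^2 + 1.99*t - 2.72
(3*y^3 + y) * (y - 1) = 3*y^4 - 3*y^3 + y^2 - y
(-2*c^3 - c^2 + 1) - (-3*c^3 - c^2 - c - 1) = c^3 + c + 2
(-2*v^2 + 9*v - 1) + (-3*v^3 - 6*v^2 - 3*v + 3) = -3*v^3 - 8*v^2 + 6*v + 2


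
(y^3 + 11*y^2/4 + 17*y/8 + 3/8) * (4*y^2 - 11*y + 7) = 4*y^5 - 59*y^3/4 - 21*y^2/8 + 43*y/4 + 21/8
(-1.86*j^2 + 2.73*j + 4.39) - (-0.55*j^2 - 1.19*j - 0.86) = -1.31*j^2 + 3.92*j + 5.25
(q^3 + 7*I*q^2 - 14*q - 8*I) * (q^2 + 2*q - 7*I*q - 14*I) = q^5 + 2*q^4 + 35*q^3 + 70*q^2 + 90*I*q^2 - 56*q + 180*I*q - 112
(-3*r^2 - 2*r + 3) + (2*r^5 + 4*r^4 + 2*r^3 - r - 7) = 2*r^5 + 4*r^4 + 2*r^3 - 3*r^2 - 3*r - 4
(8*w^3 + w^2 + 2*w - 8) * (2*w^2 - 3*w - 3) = 16*w^5 - 22*w^4 - 23*w^3 - 25*w^2 + 18*w + 24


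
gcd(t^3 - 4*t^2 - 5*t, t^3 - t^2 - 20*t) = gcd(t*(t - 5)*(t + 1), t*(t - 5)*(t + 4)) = t^2 - 5*t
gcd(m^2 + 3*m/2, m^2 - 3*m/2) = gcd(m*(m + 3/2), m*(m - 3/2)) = m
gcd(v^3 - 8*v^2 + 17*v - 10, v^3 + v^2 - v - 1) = v - 1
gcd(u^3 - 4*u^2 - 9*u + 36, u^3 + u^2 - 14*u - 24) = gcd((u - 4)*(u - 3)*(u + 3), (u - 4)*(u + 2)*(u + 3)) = u^2 - u - 12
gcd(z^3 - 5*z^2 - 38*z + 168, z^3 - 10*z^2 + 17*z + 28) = z^2 - 11*z + 28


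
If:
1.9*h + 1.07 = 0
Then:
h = -0.56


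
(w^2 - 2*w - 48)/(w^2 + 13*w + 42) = (w - 8)/(w + 7)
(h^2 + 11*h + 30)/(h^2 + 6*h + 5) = (h + 6)/(h + 1)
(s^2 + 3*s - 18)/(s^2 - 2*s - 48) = (s - 3)/(s - 8)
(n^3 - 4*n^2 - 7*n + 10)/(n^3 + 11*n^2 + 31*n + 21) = (n^3 - 4*n^2 - 7*n + 10)/(n^3 + 11*n^2 + 31*n + 21)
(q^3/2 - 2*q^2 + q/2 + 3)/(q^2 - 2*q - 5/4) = 2*(-q^3 + 4*q^2 - q - 6)/(-4*q^2 + 8*q + 5)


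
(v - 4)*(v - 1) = v^2 - 5*v + 4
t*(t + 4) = t^2 + 4*t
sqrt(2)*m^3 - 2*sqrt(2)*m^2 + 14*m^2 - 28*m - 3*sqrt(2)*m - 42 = (m - 3)*(m + 7*sqrt(2))*(sqrt(2)*m + sqrt(2))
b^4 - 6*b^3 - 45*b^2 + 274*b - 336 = (b - 8)*(b - 3)*(b - 2)*(b + 7)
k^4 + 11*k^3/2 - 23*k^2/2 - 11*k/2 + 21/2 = (k - 3/2)*(k - 1)*(k + 1)*(k + 7)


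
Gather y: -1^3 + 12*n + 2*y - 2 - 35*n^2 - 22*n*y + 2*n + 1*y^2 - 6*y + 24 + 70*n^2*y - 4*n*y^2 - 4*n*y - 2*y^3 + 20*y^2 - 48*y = -35*n^2 + 14*n - 2*y^3 + y^2*(21 - 4*n) + y*(70*n^2 - 26*n - 52) + 21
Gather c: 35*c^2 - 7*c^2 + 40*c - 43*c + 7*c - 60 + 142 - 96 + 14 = 28*c^2 + 4*c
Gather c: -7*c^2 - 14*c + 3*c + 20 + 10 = -7*c^2 - 11*c + 30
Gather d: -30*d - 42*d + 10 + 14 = 24 - 72*d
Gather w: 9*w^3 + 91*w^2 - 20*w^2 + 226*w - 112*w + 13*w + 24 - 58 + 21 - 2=9*w^3 + 71*w^2 + 127*w - 15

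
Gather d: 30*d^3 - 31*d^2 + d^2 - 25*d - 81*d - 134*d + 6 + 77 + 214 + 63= 30*d^3 - 30*d^2 - 240*d + 360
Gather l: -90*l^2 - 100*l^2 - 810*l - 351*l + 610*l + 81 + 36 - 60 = -190*l^2 - 551*l + 57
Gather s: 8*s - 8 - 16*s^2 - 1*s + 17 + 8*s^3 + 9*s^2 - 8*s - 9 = 8*s^3 - 7*s^2 - s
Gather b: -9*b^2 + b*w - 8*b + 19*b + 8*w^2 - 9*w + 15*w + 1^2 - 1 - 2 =-9*b^2 + b*(w + 11) + 8*w^2 + 6*w - 2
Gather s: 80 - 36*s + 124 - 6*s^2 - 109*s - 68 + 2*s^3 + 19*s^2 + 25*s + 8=2*s^3 + 13*s^2 - 120*s + 144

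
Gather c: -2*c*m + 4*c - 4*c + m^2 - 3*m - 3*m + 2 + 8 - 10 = -2*c*m + m^2 - 6*m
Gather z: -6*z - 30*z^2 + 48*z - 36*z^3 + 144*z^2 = -36*z^3 + 114*z^2 + 42*z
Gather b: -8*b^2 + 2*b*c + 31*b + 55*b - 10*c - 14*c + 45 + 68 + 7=-8*b^2 + b*(2*c + 86) - 24*c + 120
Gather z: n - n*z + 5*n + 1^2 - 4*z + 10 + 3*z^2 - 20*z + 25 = 6*n + 3*z^2 + z*(-n - 24) + 36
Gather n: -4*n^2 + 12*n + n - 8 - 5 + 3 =-4*n^2 + 13*n - 10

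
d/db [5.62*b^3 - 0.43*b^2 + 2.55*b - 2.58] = 16.86*b^2 - 0.86*b + 2.55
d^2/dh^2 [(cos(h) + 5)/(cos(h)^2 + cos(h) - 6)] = (-9*(1 - cos(2*h))^2*cos(h) - 19*(1 - cos(2*h))^2 - 145*cos(h) - 278*cos(2*h) - 57*cos(3*h) + 2*cos(5*h) + 126)/(4*(cos(h) - 2)^3*(cos(h) + 3)^3)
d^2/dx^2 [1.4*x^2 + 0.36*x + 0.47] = 2.80000000000000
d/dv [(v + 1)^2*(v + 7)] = 3*(v + 1)*(v + 5)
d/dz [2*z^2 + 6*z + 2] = 4*z + 6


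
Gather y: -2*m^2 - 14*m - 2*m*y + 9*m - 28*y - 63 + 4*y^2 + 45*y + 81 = -2*m^2 - 5*m + 4*y^2 + y*(17 - 2*m) + 18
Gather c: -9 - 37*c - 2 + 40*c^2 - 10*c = 40*c^2 - 47*c - 11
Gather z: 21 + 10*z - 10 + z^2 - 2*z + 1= z^2 + 8*z + 12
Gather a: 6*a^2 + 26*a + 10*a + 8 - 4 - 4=6*a^2 + 36*a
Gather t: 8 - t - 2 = 6 - t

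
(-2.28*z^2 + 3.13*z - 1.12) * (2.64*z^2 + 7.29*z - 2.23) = -6.0192*z^4 - 8.358*z^3 + 24.9453*z^2 - 15.1447*z + 2.4976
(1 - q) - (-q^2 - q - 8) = q^2 + 9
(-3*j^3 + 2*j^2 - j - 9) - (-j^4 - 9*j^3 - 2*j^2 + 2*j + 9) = j^4 + 6*j^3 + 4*j^2 - 3*j - 18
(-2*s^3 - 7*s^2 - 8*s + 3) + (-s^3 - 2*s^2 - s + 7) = -3*s^3 - 9*s^2 - 9*s + 10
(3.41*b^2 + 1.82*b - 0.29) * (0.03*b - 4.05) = 0.1023*b^3 - 13.7559*b^2 - 7.3797*b + 1.1745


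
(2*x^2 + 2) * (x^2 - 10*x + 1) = 2*x^4 - 20*x^3 + 4*x^2 - 20*x + 2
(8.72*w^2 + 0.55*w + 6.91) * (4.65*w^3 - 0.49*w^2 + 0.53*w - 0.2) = 40.548*w^5 - 1.7153*w^4 + 36.4836*w^3 - 4.8384*w^2 + 3.5523*w - 1.382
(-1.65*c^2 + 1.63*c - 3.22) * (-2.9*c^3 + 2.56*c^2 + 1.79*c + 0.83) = 4.785*c^5 - 8.951*c^4 + 10.5573*c^3 - 6.695*c^2 - 4.4109*c - 2.6726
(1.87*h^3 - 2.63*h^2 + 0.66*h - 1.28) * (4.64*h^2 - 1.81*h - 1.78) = 8.6768*h^5 - 15.5879*h^4 + 4.4941*h^3 - 2.4524*h^2 + 1.142*h + 2.2784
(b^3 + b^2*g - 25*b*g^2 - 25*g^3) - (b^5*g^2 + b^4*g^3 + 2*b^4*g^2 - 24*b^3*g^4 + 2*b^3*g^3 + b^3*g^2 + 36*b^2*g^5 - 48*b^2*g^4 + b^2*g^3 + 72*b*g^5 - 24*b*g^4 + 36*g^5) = -b^5*g^2 - b^4*g^3 - 2*b^4*g^2 + 24*b^3*g^4 - 2*b^3*g^3 - b^3*g^2 + b^3 - 36*b^2*g^5 + 48*b^2*g^4 - b^2*g^3 + b^2*g - 72*b*g^5 + 24*b*g^4 - 25*b*g^2 - 36*g^5 - 25*g^3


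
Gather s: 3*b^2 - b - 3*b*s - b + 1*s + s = 3*b^2 - 2*b + s*(2 - 3*b)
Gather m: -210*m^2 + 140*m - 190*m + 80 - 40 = -210*m^2 - 50*m + 40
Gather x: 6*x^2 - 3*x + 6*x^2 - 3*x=12*x^2 - 6*x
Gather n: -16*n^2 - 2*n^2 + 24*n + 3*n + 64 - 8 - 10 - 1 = -18*n^2 + 27*n + 45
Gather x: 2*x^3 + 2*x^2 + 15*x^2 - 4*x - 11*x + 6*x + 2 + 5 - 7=2*x^3 + 17*x^2 - 9*x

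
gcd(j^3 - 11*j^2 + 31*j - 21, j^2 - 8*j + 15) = j - 3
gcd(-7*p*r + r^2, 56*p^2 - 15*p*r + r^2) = 7*p - r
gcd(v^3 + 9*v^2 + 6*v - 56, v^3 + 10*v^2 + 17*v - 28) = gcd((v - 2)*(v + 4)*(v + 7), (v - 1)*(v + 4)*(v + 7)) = v^2 + 11*v + 28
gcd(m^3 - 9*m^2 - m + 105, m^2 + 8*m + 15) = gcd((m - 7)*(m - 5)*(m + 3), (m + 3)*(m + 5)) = m + 3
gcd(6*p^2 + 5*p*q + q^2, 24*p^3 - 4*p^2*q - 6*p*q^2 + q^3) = 2*p + q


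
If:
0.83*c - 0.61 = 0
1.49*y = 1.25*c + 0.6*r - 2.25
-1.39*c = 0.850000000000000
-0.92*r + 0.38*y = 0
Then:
No Solution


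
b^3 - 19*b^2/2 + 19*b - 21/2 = (b - 7)*(b - 3/2)*(b - 1)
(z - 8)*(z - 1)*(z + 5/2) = z^3 - 13*z^2/2 - 29*z/2 + 20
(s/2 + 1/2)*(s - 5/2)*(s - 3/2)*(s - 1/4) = s^4/2 - 13*s^3/8 + s^2/4 + 61*s/32 - 15/32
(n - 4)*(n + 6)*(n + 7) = n^3 + 9*n^2 - 10*n - 168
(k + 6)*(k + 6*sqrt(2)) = k^2 + 6*k + 6*sqrt(2)*k + 36*sqrt(2)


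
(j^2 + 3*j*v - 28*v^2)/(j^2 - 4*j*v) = (j + 7*v)/j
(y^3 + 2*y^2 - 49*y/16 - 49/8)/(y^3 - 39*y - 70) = (y^2 - 49/16)/(y^2 - 2*y - 35)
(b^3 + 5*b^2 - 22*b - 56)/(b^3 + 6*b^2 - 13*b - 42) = (b - 4)/(b - 3)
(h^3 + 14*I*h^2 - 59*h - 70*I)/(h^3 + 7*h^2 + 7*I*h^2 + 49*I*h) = (h^2 + 7*I*h - 10)/(h*(h + 7))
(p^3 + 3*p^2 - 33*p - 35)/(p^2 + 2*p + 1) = (p^2 + 2*p - 35)/(p + 1)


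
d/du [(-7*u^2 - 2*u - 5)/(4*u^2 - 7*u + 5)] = 3*(19*u^2 - 10*u - 15)/(16*u^4 - 56*u^3 + 89*u^2 - 70*u + 25)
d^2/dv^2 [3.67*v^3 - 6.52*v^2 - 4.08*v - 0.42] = 22.02*v - 13.04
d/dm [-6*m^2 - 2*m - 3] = -12*m - 2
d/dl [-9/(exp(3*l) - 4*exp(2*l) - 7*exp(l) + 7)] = (27*exp(2*l) - 72*exp(l) - 63)*exp(l)/(exp(3*l) - 4*exp(2*l) - 7*exp(l) + 7)^2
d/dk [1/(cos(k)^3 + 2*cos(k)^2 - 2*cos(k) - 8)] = (3*cos(k)^2 + 4*cos(k) - 2)*sin(k)/(cos(k)^3 + 2*cos(k)^2 - 2*cos(k) - 8)^2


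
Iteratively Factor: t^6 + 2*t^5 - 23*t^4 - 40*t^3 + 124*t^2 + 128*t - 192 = (t - 1)*(t^5 + 3*t^4 - 20*t^3 - 60*t^2 + 64*t + 192) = (t - 2)*(t - 1)*(t^4 + 5*t^3 - 10*t^2 - 80*t - 96) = (t - 2)*(t - 1)*(t + 2)*(t^3 + 3*t^2 - 16*t - 48) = (t - 2)*(t - 1)*(t + 2)*(t + 3)*(t^2 - 16) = (t - 4)*(t - 2)*(t - 1)*(t + 2)*(t + 3)*(t + 4)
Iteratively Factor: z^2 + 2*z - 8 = (z + 4)*(z - 2)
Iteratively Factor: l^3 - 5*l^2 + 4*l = (l - 1)*(l^2 - 4*l) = (l - 4)*(l - 1)*(l)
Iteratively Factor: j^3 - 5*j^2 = (j - 5)*(j^2) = j*(j - 5)*(j)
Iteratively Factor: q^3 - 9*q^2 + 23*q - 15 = (q - 1)*(q^2 - 8*q + 15) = (q - 3)*(q - 1)*(q - 5)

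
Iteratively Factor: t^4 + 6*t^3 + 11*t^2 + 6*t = (t)*(t^3 + 6*t^2 + 11*t + 6) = t*(t + 2)*(t^2 + 4*t + 3) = t*(t + 1)*(t + 2)*(t + 3)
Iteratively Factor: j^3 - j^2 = (j)*(j^2 - j) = j*(j - 1)*(j)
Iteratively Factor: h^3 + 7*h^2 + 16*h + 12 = (h + 2)*(h^2 + 5*h + 6) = (h + 2)^2*(h + 3)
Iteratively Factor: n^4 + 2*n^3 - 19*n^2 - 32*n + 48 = (n + 3)*(n^3 - n^2 - 16*n + 16) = (n - 1)*(n + 3)*(n^2 - 16) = (n - 4)*(n - 1)*(n + 3)*(n + 4)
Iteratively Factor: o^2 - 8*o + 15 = (o - 3)*(o - 5)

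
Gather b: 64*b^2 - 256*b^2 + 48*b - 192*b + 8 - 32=-192*b^2 - 144*b - 24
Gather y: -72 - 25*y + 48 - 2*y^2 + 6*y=-2*y^2 - 19*y - 24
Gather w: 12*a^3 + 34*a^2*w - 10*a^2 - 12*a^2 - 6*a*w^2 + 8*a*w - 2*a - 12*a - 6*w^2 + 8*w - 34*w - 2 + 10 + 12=12*a^3 - 22*a^2 - 14*a + w^2*(-6*a - 6) + w*(34*a^2 + 8*a - 26) + 20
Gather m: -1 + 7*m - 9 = 7*m - 10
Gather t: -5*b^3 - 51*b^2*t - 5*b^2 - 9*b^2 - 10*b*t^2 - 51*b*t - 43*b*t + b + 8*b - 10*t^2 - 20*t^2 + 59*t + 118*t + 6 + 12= -5*b^3 - 14*b^2 + 9*b + t^2*(-10*b - 30) + t*(-51*b^2 - 94*b + 177) + 18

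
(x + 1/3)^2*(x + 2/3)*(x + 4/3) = x^4 + 8*x^3/3 + 7*x^2/3 + 22*x/27 + 8/81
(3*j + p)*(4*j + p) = 12*j^2 + 7*j*p + p^2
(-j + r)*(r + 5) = -j*r - 5*j + r^2 + 5*r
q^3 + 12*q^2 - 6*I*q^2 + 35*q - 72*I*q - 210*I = (q + 5)*(q + 7)*(q - 6*I)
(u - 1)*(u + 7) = u^2 + 6*u - 7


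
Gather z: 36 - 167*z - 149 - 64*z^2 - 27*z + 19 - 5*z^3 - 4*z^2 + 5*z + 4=-5*z^3 - 68*z^2 - 189*z - 90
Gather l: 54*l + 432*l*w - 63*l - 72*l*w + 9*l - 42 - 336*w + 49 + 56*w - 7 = 360*l*w - 280*w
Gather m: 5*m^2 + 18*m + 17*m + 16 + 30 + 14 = 5*m^2 + 35*m + 60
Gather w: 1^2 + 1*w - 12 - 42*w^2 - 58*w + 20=-42*w^2 - 57*w + 9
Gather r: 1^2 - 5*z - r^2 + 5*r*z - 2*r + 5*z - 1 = -r^2 + r*(5*z - 2)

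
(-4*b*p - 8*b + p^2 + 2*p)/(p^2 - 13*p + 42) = (-4*b*p - 8*b + p^2 + 2*p)/(p^2 - 13*p + 42)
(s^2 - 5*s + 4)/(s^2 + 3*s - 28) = (s - 1)/(s + 7)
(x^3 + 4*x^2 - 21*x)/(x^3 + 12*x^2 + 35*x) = (x - 3)/(x + 5)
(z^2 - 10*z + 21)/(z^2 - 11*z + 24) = (z - 7)/(z - 8)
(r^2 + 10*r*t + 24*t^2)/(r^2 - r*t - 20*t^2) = (r + 6*t)/(r - 5*t)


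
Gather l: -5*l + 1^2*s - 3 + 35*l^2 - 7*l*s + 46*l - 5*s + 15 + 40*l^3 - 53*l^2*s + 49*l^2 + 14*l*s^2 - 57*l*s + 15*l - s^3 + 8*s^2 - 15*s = 40*l^3 + l^2*(84 - 53*s) + l*(14*s^2 - 64*s + 56) - s^3 + 8*s^2 - 19*s + 12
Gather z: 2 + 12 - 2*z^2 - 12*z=-2*z^2 - 12*z + 14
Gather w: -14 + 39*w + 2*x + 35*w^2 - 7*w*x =35*w^2 + w*(39 - 7*x) + 2*x - 14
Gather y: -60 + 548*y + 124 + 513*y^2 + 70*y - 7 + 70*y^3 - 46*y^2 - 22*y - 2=70*y^3 + 467*y^2 + 596*y + 55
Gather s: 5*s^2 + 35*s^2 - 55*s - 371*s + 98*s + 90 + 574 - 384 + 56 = 40*s^2 - 328*s + 336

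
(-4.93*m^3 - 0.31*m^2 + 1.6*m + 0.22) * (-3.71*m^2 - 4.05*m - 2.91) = 18.2903*m^5 + 21.1166*m^4 + 9.6658*m^3 - 6.3941*m^2 - 5.547*m - 0.6402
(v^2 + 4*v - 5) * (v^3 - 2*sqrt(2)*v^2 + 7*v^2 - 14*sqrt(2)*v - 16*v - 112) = v^5 - 2*sqrt(2)*v^4 + 11*v^4 - 22*sqrt(2)*v^3 + 7*v^3 - 211*v^2 - 46*sqrt(2)*v^2 - 368*v + 70*sqrt(2)*v + 560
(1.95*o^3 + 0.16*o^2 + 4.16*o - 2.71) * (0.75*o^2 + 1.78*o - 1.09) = 1.4625*o^5 + 3.591*o^4 + 1.2793*o^3 + 5.1979*o^2 - 9.3582*o + 2.9539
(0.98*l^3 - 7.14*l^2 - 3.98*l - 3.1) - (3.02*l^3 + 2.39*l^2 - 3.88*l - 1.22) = -2.04*l^3 - 9.53*l^2 - 0.1*l - 1.88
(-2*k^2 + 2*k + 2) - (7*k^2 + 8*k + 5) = -9*k^2 - 6*k - 3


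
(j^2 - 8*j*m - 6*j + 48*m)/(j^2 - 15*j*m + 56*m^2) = (j - 6)/(j - 7*m)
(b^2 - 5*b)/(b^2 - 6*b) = (b - 5)/(b - 6)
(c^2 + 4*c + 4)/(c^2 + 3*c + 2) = (c + 2)/(c + 1)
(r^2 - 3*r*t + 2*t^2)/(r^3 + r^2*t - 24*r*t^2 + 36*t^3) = (r - t)/(r^2 + 3*r*t - 18*t^2)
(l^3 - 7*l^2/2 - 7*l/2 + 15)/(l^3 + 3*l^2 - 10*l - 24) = (l - 5/2)/(l + 4)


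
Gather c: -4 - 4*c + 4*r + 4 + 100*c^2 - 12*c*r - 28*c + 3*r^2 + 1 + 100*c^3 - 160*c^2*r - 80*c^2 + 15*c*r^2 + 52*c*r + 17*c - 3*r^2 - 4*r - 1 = 100*c^3 + c^2*(20 - 160*r) + c*(15*r^2 + 40*r - 15)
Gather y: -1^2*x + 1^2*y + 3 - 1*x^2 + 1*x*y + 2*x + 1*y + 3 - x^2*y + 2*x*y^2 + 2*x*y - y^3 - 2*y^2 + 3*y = -x^2 + x - y^3 + y^2*(2*x - 2) + y*(-x^2 + 3*x + 5) + 6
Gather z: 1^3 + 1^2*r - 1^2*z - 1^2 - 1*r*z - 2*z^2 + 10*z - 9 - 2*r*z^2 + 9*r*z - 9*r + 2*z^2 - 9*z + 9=-2*r*z^2 + 8*r*z - 8*r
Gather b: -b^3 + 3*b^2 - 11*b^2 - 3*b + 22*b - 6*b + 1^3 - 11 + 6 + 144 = -b^3 - 8*b^2 + 13*b + 140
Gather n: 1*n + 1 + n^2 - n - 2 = n^2 - 1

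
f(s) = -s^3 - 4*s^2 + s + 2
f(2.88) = -52.19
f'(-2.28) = 3.64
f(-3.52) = -7.47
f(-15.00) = 2462.00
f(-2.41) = -9.64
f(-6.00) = 68.00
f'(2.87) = -46.67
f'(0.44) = -3.10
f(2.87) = -51.72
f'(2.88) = -46.92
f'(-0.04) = 1.32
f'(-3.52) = -8.01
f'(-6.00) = -59.00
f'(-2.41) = 2.86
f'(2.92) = -47.94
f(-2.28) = -9.22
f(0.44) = 1.58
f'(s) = -3*s^2 - 8*s + 1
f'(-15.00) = -554.00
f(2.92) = -54.08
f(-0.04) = 1.95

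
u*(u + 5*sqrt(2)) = u^2 + 5*sqrt(2)*u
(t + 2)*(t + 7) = t^2 + 9*t + 14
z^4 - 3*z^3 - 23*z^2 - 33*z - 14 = (z - 7)*(z + 1)^2*(z + 2)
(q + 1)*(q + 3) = q^2 + 4*q + 3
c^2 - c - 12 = (c - 4)*(c + 3)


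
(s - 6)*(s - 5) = s^2 - 11*s + 30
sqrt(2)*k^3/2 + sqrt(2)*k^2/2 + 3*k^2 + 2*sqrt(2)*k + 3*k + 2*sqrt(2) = (k + sqrt(2))*(k + 2*sqrt(2))*(sqrt(2)*k/2 + sqrt(2)/2)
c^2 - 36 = (c - 6)*(c + 6)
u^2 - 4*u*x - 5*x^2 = (u - 5*x)*(u + x)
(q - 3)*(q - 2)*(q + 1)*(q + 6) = q^4 + 2*q^3 - 23*q^2 + 12*q + 36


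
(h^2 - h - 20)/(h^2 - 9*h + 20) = (h + 4)/(h - 4)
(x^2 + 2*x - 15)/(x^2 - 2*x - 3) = (x + 5)/(x + 1)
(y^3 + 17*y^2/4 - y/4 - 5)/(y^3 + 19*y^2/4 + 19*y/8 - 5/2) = 2*(y - 1)/(2*y - 1)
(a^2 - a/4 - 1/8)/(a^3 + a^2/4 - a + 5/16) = 2*(4*a + 1)/(8*a^2 + 6*a - 5)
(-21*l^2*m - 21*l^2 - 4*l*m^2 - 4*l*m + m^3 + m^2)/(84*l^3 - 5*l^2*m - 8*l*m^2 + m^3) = (-m - 1)/(4*l - m)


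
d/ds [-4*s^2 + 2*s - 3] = 2 - 8*s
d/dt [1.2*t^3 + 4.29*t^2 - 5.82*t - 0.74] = 3.6*t^2 + 8.58*t - 5.82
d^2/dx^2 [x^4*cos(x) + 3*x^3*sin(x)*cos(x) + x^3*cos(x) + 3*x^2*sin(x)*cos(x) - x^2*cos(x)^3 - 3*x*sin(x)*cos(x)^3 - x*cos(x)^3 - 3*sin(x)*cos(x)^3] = -x^4*cos(x) - 8*x^3*sin(x) - 6*x^3*sin(2*x) - x^3*cos(x) - 6*x^2*sin(x) - 6*x^2*sin(2*x) + 51*x^2*cos(x)/4 + 18*x^2*cos(2*x) + 9*x^2*cos(3*x)/4 + 3*x*sin(x) + 12*x*sin(2*x) + 3*x*sin(3*x) + 6*x*sin(4*x) + 27*x*cos(x)/4 + 12*x*cos(2*x) + 9*x*cos(3*x)/4 + 3*sin(x)/2 + 6*sin(2*x) + 3*sin(3*x)/2 + 6*sin(4*x) - 3*cos(x)/2 - 6*cos(2*x)^2 - 3*cos(2*x) - cos(3*x)/2 + 3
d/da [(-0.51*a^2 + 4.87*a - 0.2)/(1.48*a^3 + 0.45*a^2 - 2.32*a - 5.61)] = (0.7548*a^4 - 14.4152*a^3 - 0.1203*a^2 + 5.9022*a - 27.7847)/(2.1904*a^6 + 1.332*a^5 - 6.6647*a^4 - 18.6936*a^3 + 0.333399999999999*a^2 + 26.0304*a + 31.4721)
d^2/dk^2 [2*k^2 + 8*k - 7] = 4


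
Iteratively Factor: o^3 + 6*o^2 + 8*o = (o + 4)*(o^2 + 2*o) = (o + 2)*(o + 4)*(o)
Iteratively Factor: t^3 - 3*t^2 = (t)*(t^2 - 3*t) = t*(t - 3)*(t)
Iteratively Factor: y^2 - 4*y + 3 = (y - 3)*(y - 1)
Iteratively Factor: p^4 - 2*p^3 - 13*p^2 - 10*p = (p)*(p^3 - 2*p^2 - 13*p - 10) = p*(p - 5)*(p^2 + 3*p + 2) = p*(p - 5)*(p + 1)*(p + 2)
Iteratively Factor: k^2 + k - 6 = (k - 2)*(k + 3)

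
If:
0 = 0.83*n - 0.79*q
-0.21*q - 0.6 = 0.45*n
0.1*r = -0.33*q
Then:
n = -0.89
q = -0.94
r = 3.10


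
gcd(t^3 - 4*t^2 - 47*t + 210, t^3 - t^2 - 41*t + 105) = t^2 + 2*t - 35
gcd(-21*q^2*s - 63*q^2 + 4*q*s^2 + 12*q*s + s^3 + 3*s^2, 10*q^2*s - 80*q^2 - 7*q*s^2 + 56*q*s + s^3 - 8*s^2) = 1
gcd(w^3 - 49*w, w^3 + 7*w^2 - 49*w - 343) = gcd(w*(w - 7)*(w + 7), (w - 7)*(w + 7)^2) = w^2 - 49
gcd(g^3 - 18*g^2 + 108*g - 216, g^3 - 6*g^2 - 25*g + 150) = g - 6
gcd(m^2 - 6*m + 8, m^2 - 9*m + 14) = m - 2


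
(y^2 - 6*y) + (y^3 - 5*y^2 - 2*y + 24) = y^3 - 4*y^2 - 8*y + 24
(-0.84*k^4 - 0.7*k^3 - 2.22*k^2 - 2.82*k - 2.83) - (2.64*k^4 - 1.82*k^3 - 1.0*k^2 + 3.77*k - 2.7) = -3.48*k^4 + 1.12*k^3 - 1.22*k^2 - 6.59*k - 0.13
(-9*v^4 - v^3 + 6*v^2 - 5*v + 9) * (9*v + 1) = -81*v^5 - 18*v^4 + 53*v^3 - 39*v^2 + 76*v + 9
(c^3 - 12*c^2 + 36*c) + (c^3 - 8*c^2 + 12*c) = 2*c^3 - 20*c^2 + 48*c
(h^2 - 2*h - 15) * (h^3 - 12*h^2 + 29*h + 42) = h^5 - 14*h^4 + 38*h^3 + 164*h^2 - 519*h - 630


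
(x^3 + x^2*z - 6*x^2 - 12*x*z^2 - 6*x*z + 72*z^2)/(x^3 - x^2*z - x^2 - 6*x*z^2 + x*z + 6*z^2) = (x^2 + 4*x*z - 6*x - 24*z)/(x^2 + 2*x*z - x - 2*z)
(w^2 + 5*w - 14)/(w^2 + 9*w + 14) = (w - 2)/(w + 2)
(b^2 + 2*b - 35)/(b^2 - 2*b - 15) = (b + 7)/(b + 3)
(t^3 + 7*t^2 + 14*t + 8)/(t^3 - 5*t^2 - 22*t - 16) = (t + 4)/(t - 8)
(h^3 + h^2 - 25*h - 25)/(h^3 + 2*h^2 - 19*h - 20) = (h - 5)/(h - 4)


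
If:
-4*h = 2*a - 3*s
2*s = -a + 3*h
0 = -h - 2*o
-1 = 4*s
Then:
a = -1/40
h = -7/40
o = 7/80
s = -1/4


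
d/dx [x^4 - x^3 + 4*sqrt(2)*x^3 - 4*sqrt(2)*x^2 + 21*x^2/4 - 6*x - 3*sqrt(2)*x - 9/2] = 4*x^3 - 3*x^2 + 12*sqrt(2)*x^2 - 8*sqrt(2)*x + 21*x/2 - 6 - 3*sqrt(2)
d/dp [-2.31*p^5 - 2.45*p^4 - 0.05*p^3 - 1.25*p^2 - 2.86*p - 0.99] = -11.55*p^4 - 9.8*p^3 - 0.15*p^2 - 2.5*p - 2.86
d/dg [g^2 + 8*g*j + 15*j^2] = 2*g + 8*j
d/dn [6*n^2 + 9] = 12*n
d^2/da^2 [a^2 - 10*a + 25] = 2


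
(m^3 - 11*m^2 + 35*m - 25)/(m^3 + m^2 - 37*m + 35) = (m - 5)/(m + 7)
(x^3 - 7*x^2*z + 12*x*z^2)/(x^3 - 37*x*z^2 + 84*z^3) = x/(x + 7*z)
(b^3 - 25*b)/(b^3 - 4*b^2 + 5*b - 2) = b*(b^2 - 25)/(b^3 - 4*b^2 + 5*b - 2)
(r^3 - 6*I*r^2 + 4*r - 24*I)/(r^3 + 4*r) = (r - 6*I)/r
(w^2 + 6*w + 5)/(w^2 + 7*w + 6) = (w + 5)/(w + 6)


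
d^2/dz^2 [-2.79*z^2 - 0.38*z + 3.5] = -5.58000000000000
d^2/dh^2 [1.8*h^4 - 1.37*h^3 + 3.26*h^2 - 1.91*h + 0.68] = 21.6*h^2 - 8.22*h + 6.52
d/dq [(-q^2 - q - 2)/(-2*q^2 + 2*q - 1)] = (-4*q^2 - 6*q + 5)/(4*q^4 - 8*q^3 + 8*q^2 - 4*q + 1)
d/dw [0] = 0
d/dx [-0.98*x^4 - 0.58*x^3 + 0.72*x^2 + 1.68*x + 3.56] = -3.92*x^3 - 1.74*x^2 + 1.44*x + 1.68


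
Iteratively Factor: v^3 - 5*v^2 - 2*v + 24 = (v - 3)*(v^2 - 2*v - 8) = (v - 3)*(v + 2)*(v - 4)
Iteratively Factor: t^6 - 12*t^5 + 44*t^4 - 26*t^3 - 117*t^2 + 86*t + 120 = (t - 3)*(t^5 - 9*t^4 + 17*t^3 + 25*t^2 - 42*t - 40) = (t - 3)*(t + 1)*(t^4 - 10*t^3 + 27*t^2 - 2*t - 40) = (t - 3)*(t - 2)*(t + 1)*(t^3 - 8*t^2 + 11*t + 20) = (t - 3)*(t - 2)*(t + 1)^2*(t^2 - 9*t + 20) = (t - 5)*(t - 3)*(t - 2)*(t + 1)^2*(t - 4)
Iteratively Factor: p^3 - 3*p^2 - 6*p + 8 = (p - 1)*(p^2 - 2*p - 8) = (p - 4)*(p - 1)*(p + 2)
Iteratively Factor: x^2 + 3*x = (x)*(x + 3)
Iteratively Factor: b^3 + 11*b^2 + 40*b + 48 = (b + 4)*(b^2 + 7*b + 12) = (b + 3)*(b + 4)*(b + 4)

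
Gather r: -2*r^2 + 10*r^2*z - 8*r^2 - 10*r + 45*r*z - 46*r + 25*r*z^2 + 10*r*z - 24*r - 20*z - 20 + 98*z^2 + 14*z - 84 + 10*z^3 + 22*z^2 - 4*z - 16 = r^2*(10*z - 10) + r*(25*z^2 + 55*z - 80) + 10*z^3 + 120*z^2 - 10*z - 120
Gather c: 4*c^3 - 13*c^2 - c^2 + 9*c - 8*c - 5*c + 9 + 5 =4*c^3 - 14*c^2 - 4*c + 14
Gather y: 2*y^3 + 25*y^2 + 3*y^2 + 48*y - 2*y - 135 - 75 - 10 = 2*y^3 + 28*y^2 + 46*y - 220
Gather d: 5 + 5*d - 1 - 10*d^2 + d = -10*d^2 + 6*d + 4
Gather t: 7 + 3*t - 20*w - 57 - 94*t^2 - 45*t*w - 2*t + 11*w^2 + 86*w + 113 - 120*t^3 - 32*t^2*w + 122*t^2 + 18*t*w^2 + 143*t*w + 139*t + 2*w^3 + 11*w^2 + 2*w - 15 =-120*t^3 + t^2*(28 - 32*w) + t*(18*w^2 + 98*w + 140) + 2*w^3 + 22*w^2 + 68*w + 48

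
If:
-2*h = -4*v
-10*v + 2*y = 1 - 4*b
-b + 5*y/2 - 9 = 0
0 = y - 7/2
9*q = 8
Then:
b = -1/4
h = 1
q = 8/9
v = 1/2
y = 7/2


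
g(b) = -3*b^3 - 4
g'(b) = -9*b^2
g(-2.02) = 20.73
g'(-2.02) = -36.72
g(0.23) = -4.04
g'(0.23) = -0.48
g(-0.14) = -3.99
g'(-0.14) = -0.18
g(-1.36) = 3.55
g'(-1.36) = -16.65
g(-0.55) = -3.50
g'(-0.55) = -2.72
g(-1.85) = 14.99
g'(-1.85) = -30.80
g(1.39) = -12.06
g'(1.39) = -17.39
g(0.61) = -4.68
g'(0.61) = -3.35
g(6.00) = -652.00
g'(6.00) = -324.00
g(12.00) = -5188.00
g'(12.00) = -1296.00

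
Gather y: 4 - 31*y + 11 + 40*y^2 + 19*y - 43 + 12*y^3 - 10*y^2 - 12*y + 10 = 12*y^3 + 30*y^2 - 24*y - 18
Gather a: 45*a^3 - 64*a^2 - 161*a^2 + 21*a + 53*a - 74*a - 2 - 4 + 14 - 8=45*a^3 - 225*a^2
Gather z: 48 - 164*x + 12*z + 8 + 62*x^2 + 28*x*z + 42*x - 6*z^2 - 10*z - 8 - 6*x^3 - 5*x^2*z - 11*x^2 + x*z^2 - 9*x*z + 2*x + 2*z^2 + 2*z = -6*x^3 + 51*x^2 - 120*x + z^2*(x - 4) + z*(-5*x^2 + 19*x + 4) + 48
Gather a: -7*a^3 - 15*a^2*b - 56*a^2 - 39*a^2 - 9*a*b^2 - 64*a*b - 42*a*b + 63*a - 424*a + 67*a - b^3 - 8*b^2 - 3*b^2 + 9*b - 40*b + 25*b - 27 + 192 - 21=-7*a^3 + a^2*(-15*b - 95) + a*(-9*b^2 - 106*b - 294) - b^3 - 11*b^2 - 6*b + 144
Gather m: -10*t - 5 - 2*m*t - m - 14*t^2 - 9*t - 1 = m*(-2*t - 1) - 14*t^2 - 19*t - 6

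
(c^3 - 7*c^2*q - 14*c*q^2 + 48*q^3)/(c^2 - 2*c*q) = c - 5*q - 24*q^2/c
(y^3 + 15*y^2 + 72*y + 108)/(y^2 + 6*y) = y + 9 + 18/y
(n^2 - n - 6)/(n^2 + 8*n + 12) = (n - 3)/(n + 6)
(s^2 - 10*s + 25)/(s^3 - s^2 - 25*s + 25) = (s - 5)/(s^2 + 4*s - 5)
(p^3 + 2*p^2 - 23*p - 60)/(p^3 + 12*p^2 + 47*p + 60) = (p - 5)/(p + 5)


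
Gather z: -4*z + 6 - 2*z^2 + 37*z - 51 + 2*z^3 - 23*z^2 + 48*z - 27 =2*z^3 - 25*z^2 + 81*z - 72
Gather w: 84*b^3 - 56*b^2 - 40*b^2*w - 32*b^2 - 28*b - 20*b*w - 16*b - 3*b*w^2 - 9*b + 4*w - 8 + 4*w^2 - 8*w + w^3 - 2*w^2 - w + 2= 84*b^3 - 88*b^2 - 53*b + w^3 + w^2*(2 - 3*b) + w*(-40*b^2 - 20*b - 5) - 6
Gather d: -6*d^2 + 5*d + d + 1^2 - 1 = -6*d^2 + 6*d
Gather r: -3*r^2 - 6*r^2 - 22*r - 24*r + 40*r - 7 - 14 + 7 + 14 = -9*r^2 - 6*r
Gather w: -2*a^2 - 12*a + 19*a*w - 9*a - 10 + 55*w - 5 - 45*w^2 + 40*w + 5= -2*a^2 - 21*a - 45*w^2 + w*(19*a + 95) - 10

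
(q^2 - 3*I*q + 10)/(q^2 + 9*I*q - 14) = (q - 5*I)/(q + 7*I)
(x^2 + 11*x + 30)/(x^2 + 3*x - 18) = (x + 5)/(x - 3)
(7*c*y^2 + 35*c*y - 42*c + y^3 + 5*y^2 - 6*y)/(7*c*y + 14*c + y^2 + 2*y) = (y^2 + 5*y - 6)/(y + 2)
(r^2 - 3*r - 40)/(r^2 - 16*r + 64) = (r + 5)/(r - 8)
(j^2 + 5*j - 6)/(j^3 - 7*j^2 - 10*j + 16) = (j + 6)/(j^2 - 6*j - 16)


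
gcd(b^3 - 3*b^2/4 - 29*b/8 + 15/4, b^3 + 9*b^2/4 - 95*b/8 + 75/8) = b^2 - 11*b/4 + 15/8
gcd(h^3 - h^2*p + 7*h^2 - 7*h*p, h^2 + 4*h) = h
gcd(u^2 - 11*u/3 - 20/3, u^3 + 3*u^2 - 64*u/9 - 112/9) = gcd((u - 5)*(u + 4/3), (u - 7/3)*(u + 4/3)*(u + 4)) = u + 4/3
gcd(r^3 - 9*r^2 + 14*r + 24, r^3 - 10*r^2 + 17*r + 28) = r^2 - 3*r - 4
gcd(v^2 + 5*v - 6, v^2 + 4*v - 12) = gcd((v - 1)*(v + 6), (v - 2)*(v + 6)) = v + 6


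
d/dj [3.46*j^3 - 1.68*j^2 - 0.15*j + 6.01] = 10.38*j^2 - 3.36*j - 0.15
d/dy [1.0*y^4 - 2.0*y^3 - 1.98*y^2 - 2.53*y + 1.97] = 4.0*y^3 - 6.0*y^2 - 3.96*y - 2.53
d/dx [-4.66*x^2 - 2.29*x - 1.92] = -9.32*x - 2.29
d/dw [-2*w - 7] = -2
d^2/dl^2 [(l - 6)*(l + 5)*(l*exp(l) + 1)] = l^3*exp(l) + 5*l^2*exp(l) - 28*l*exp(l) - 62*exp(l) + 2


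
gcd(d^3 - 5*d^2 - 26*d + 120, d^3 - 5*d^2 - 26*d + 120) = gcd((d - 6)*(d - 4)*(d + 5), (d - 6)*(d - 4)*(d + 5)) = d^3 - 5*d^2 - 26*d + 120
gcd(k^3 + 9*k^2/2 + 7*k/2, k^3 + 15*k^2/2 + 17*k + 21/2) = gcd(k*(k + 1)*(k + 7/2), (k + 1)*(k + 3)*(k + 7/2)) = k^2 + 9*k/2 + 7/2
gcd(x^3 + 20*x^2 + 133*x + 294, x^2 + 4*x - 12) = x + 6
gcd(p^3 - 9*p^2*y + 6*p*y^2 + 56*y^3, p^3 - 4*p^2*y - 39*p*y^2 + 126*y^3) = -p + 7*y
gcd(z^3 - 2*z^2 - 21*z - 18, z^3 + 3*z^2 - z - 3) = z^2 + 4*z + 3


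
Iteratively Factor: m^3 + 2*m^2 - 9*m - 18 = (m - 3)*(m^2 + 5*m + 6) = (m - 3)*(m + 2)*(m + 3)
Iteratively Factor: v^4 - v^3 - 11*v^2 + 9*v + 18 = (v + 1)*(v^3 - 2*v^2 - 9*v + 18) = (v + 1)*(v + 3)*(v^2 - 5*v + 6) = (v - 2)*(v + 1)*(v + 3)*(v - 3)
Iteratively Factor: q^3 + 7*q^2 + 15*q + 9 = (q + 1)*(q^2 + 6*q + 9) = (q + 1)*(q + 3)*(q + 3)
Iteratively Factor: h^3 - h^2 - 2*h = (h - 2)*(h^2 + h) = (h - 2)*(h + 1)*(h)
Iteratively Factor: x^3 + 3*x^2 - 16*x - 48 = (x - 4)*(x^2 + 7*x + 12) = (x - 4)*(x + 3)*(x + 4)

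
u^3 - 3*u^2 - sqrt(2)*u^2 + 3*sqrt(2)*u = u*(u - 3)*(u - sqrt(2))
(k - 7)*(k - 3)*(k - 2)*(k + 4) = k^4 - 8*k^3 - 7*k^2 + 122*k - 168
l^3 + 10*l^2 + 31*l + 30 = (l + 2)*(l + 3)*(l + 5)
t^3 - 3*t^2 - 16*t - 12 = (t - 6)*(t + 1)*(t + 2)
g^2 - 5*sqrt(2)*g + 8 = (g - 4*sqrt(2))*(g - sqrt(2))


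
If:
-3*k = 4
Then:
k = -4/3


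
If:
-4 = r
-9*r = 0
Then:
No Solution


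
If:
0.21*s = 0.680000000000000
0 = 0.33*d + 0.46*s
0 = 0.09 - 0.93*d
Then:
No Solution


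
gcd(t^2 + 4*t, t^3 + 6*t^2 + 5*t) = t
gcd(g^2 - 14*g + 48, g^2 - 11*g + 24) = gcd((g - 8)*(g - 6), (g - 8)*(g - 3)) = g - 8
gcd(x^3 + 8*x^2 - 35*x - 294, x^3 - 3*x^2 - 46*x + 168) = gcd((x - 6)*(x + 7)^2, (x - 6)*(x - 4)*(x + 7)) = x^2 + x - 42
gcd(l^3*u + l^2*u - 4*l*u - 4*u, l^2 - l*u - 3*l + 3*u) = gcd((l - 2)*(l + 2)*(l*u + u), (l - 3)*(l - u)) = 1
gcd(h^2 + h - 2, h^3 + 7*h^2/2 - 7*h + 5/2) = h - 1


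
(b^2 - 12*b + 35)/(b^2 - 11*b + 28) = (b - 5)/(b - 4)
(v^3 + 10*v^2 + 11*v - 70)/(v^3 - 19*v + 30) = (v + 7)/(v - 3)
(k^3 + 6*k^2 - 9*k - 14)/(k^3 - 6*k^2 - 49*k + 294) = (k^2 - k - 2)/(k^2 - 13*k + 42)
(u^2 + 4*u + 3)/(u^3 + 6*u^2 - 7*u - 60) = (u^2 + 4*u + 3)/(u^3 + 6*u^2 - 7*u - 60)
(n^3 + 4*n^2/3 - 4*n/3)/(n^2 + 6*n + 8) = n*(3*n - 2)/(3*(n + 4))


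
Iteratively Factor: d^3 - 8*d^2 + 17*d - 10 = (d - 2)*(d^2 - 6*d + 5) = (d - 5)*(d - 2)*(d - 1)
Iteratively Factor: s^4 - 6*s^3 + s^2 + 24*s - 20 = (s - 5)*(s^3 - s^2 - 4*s + 4) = (s - 5)*(s + 2)*(s^2 - 3*s + 2) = (s - 5)*(s - 1)*(s + 2)*(s - 2)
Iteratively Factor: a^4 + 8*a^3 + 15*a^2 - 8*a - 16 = (a + 4)*(a^3 + 4*a^2 - a - 4) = (a - 1)*(a + 4)*(a^2 + 5*a + 4) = (a - 1)*(a + 4)^2*(a + 1)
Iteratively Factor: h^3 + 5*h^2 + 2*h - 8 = (h + 4)*(h^2 + h - 2) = (h + 2)*(h + 4)*(h - 1)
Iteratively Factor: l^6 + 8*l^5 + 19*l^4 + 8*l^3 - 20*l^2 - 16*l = (l + 2)*(l^5 + 6*l^4 + 7*l^3 - 6*l^2 - 8*l) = l*(l + 2)*(l^4 + 6*l^3 + 7*l^2 - 6*l - 8) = l*(l + 2)^2*(l^3 + 4*l^2 - l - 4) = l*(l - 1)*(l + 2)^2*(l^2 + 5*l + 4) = l*(l - 1)*(l + 2)^2*(l + 4)*(l + 1)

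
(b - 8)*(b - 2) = b^2 - 10*b + 16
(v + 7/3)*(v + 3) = v^2 + 16*v/3 + 7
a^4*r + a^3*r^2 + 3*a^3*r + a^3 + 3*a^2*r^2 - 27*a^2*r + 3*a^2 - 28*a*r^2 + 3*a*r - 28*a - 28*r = (a - 4)*(a + 7)*(a + r)*(a*r + 1)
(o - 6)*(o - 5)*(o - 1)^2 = o^4 - 13*o^3 + 53*o^2 - 71*o + 30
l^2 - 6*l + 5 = (l - 5)*(l - 1)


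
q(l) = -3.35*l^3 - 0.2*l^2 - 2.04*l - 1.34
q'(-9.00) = -812.49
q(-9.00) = 2442.97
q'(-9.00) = -812.49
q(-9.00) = 2442.97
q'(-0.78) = -7.84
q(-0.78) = 1.72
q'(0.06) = -2.10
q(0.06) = -1.46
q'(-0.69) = -6.55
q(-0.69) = 1.07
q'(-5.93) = -353.08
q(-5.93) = 702.29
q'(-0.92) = -10.18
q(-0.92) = 2.98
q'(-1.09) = -13.54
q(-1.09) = 4.98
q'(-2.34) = -56.13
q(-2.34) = 45.26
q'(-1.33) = -19.29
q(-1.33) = 8.90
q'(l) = -10.05*l^2 - 0.4*l - 2.04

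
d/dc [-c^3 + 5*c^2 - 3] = c*(10 - 3*c)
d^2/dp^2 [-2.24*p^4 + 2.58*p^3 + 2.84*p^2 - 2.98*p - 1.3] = -26.88*p^2 + 15.48*p + 5.68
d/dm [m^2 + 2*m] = 2*m + 2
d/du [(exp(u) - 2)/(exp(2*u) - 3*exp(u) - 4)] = (-exp(2*u) + 4*exp(u) - 10)*exp(u)/(exp(4*u) - 6*exp(3*u) + exp(2*u) + 24*exp(u) + 16)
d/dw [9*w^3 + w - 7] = 27*w^2 + 1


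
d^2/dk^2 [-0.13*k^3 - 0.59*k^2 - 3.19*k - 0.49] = -0.78*k - 1.18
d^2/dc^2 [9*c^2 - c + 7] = 18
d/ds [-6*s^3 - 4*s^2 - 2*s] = -18*s^2 - 8*s - 2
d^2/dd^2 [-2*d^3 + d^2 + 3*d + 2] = 2 - 12*d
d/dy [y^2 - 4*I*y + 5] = 2*y - 4*I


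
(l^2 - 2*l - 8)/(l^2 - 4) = (l - 4)/(l - 2)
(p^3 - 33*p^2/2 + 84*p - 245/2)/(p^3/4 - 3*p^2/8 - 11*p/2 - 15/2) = 4*(-2*p^3 + 33*p^2 - 168*p + 245)/(-2*p^3 + 3*p^2 + 44*p + 60)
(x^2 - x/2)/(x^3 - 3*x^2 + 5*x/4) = 2/(2*x - 5)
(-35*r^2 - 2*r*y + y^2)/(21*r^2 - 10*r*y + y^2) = (5*r + y)/(-3*r + y)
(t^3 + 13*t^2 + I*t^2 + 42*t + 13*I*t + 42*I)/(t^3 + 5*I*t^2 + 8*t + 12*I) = (t^2 + 13*t + 42)/(t^2 + 4*I*t + 12)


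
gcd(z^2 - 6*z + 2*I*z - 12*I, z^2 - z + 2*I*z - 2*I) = z + 2*I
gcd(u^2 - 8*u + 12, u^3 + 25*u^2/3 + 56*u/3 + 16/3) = 1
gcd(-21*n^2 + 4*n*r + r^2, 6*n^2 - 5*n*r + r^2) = -3*n + r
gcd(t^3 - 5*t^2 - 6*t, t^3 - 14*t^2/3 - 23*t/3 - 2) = t^2 - 5*t - 6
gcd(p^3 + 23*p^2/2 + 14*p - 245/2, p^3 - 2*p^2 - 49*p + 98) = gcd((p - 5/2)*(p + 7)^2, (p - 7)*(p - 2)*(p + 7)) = p + 7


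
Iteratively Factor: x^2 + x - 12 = (x - 3)*(x + 4)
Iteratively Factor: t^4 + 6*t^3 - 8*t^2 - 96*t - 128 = (t + 4)*(t^3 + 2*t^2 - 16*t - 32) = (t + 2)*(t + 4)*(t^2 - 16) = (t - 4)*(t + 2)*(t + 4)*(t + 4)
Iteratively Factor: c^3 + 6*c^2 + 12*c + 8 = (c + 2)*(c^2 + 4*c + 4) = (c + 2)^2*(c + 2)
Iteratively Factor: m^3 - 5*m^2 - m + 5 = (m + 1)*(m^2 - 6*m + 5) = (m - 5)*(m + 1)*(m - 1)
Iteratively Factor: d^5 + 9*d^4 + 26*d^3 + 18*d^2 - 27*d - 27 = (d + 3)*(d^4 + 6*d^3 + 8*d^2 - 6*d - 9) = (d - 1)*(d + 3)*(d^3 + 7*d^2 + 15*d + 9) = (d - 1)*(d + 1)*(d + 3)*(d^2 + 6*d + 9) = (d - 1)*(d + 1)*(d + 3)^2*(d + 3)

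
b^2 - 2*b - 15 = (b - 5)*(b + 3)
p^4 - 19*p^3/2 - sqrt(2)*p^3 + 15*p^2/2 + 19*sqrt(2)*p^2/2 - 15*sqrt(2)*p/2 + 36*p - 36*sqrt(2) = (p - 8)*(p - 3)*(p + 3/2)*(p - sqrt(2))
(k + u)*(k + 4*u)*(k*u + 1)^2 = k^4*u^2 + 5*k^3*u^3 + 2*k^3*u + 4*k^2*u^4 + 10*k^2*u^2 + k^2 + 8*k*u^3 + 5*k*u + 4*u^2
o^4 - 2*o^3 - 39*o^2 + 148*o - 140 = (o - 5)*(o - 2)^2*(o + 7)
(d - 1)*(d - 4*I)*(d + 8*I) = d^3 - d^2 + 4*I*d^2 + 32*d - 4*I*d - 32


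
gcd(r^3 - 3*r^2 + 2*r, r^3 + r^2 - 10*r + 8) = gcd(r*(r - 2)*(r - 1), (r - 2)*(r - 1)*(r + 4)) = r^2 - 3*r + 2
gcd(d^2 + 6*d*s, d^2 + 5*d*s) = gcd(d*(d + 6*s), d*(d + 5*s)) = d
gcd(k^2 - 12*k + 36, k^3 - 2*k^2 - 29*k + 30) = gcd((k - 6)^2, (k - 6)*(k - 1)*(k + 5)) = k - 6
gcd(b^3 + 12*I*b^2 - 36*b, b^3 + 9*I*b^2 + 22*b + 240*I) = b + 6*I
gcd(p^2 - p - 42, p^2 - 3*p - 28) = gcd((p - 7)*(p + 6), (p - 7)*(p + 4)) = p - 7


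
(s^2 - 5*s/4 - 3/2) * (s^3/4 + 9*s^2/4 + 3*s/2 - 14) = s^5/4 + 31*s^4/16 - 27*s^3/16 - 77*s^2/4 + 61*s/4 + 21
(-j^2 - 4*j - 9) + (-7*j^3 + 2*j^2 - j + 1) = -7*j^3 + j^2 - 5*j - 8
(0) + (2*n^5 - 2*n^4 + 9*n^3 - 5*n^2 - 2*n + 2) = 2*n^5 - 2*n^4 + 9*n^3 - 5*n^2 - 2*n + 2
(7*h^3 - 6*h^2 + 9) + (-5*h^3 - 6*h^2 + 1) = 2*h^3 - 12*h^2 + 10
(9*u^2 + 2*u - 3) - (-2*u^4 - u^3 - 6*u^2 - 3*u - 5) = 2*u^4 + u^3 + 15*u^2 + 5*u + 2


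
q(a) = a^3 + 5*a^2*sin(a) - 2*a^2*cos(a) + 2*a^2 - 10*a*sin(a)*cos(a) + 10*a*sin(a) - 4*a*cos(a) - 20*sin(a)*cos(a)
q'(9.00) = -81.63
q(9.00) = 1316.71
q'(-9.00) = -85.65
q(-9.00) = -555.73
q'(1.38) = 75.89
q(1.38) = 21.27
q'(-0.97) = 5.83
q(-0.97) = 11.02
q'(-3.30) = 0.84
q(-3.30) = -4.33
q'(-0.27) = -19.89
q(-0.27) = 6.10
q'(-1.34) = 12.49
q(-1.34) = 7.36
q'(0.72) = 12.04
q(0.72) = -8.56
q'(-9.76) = -59.04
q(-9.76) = -495.68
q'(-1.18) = 10.68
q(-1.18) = 9.24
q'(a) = 2*a^2*sin(a) + 5*a^2*cos(a) + 3*a^2 + 10*a*sin(a)^2 + 14*a*sin(a) - 10*a*cos(a)^2 + 6*a*cos(a) + 4*a + 20*sin(a)^2 - 10*sin(a)*cos(a) + 10*sin(a) - 20*cos(a)^2 - 4*cos(a)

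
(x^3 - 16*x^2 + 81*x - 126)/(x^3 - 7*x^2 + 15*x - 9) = (x^2 - 13*x + 42)/(x^2 - 4*x + 3)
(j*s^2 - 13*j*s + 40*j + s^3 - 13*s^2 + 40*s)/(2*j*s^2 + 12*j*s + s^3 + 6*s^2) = (j*s^2 - 13*j*s + 40*j + s^3 - 13*s^2 + 40*s)/(s*(2*j*s + 12*j + s^2 + 6*s))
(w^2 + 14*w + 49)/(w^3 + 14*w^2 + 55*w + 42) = (w + 7)/(w^2 + 7*w + 6)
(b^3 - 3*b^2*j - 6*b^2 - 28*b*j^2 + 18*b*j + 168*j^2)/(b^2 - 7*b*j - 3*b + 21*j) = (b^2 + 4*b*j - 6*b - 24*j)/(b - 3)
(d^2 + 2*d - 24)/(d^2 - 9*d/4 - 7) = 4*(d + 6)/(4*d + 7)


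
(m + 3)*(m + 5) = m^2 + 8*m + 15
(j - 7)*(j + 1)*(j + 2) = j^3 - 4*j^2 - 19*j - 14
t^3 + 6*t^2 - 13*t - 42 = (t - 3)*(t + 2)*(t + 7)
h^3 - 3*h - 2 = (h - 2)*(h + 1)^2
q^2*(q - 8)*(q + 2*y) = q^4 + 2*q^3*y - 8*q^3 - 16*q^2*y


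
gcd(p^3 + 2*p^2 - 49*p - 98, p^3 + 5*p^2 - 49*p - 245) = p^2 - 49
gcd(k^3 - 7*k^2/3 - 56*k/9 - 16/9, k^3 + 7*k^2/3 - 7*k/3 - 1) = k + 1/3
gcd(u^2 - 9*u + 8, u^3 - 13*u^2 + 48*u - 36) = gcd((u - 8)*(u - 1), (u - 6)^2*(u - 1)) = u - 1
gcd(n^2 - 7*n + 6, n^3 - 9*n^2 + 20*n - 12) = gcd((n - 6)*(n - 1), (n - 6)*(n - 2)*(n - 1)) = n^2 - 7*n + 6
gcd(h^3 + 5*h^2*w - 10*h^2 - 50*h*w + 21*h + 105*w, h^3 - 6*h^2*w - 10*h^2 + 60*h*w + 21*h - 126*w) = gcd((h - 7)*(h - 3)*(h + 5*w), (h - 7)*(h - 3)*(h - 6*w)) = h^2 - 10*h + 21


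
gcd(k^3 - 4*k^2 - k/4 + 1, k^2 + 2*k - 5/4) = k - 1/2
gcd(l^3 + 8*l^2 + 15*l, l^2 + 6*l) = l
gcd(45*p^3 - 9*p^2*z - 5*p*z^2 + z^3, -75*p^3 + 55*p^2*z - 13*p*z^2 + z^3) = 15*p^2 - 8*p*z + z^2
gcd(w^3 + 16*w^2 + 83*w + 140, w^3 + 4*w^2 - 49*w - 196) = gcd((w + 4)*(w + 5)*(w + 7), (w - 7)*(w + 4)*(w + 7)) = w^2 + 11*w + 28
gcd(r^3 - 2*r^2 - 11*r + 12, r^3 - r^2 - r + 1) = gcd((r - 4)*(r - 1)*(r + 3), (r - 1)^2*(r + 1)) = r - 1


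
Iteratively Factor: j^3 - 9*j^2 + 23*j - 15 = (j - 3)*(j^2 - 6*j + 5) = (j - 5)*(j - 3)*(j - 1)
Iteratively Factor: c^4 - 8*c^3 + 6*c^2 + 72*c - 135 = (c + 3)*(c^3 - 11*c^2 + 39*c - 45) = (c - 5)*(c + 3)*(c^2 - 6*c + 9) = (c - 5)*(c - 3)*(c + 3)*(c - 3)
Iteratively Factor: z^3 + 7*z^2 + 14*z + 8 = (z + 2)*(z^2 + 5*z + 4) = (z + 2)*(z + 4)*(z + 1)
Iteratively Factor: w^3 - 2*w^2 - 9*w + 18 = (w - 3)*(w^2 + w - 6) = (w - 3)*(w - 2)*(w + 3)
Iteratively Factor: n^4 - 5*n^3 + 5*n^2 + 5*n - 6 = (n - 3)*(n^3 - 2*n^2 - n + 2) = (n - 3)*(n - 2)*(n^2 - 1) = (n - 3)*(n - 2)*(n - 1)*(n + 1)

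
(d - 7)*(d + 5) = d^2 - 2*d - 35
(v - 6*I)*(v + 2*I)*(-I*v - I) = -I*v^3 - 4*v^2 - I*v^2 - 4*v - 12*I*v - 12*I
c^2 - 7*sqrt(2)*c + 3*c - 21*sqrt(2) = (c + 3)*(c - 7*sqrt(2))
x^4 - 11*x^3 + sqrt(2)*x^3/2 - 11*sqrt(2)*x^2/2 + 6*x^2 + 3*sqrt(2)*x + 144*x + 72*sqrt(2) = (x - 8)*(x - 6)*(x + 3)*(x + sqrt(2)/2)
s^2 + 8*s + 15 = (s + 3)*(s + 5)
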